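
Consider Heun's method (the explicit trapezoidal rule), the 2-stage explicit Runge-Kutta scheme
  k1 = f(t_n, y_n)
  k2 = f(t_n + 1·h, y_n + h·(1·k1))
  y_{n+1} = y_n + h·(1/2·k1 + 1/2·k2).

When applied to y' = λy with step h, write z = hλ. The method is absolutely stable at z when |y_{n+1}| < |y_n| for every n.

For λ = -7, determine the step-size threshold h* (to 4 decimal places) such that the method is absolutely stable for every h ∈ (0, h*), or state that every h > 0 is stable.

Test eqn y'=λy, z=hλ:
  order 2, 2-stage ⇒ R(z)=1+z+z^2/2
  (e.g. R(-1.27)=0.53645, |R|=0.53645)

Need |R(x)|<1, x<0.
x=-1.27: |R|=0.5364
|R(-2.08)|=1.0832 |R(-1.55)|=0.6513 |R(-1.15)|=0.5112
Bisect:
  x_lo=-2.8125 |R|=2.1425  x_hi=-0.0967 |R|=0.9080
  mid=-1.45457 |R|=0.60332 →hi
  mid=-2.13351 |R|=1.14243 →lo
  mid=-1.79404 |R|=0.81525 →hi
  mid=-1.96378 |R|=0.96443 →hi
  mid=-2.04864 |R|=1.04983 →lo
  mid=-2.00621 |R|=1.00623 →lo
  mid=-1.98499 |R|=0.98511 →hi
  mid=-1.99560 |R|=0.99561 →hi
  ...
  [-2.00008,-1.99991] ⇒ x*=-2.0000
Stable set (-2.0000, 0).

(-2.0000,0); λ=-7 ⇒ h* = 0.2857.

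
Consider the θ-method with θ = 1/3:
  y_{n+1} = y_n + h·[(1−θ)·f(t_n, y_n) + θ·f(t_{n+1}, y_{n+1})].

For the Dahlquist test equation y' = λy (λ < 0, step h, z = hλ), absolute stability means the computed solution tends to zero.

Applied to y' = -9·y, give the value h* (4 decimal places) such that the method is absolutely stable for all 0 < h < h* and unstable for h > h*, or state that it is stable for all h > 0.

(-6.0000,0); λ=-9 ⇒ h* = (6)/9 = 0.6667.

Set f=λy, z=hλ:
  y_{n+1} = y_n + z·[2/3·y_n + 1/3·y_{n+1}] ⇒ (1 − 1/3z)y_{n+1} = (1 + 2/3z)y_n
  ⇒ R(z) = (1 + 2/3z)/(1 − 1/3z).

Boundary: |R(x)|=1, x<0.
x=-1.59: |R|=0.0392
R=−1: 1+2/3x = −1+1/3x ⇒ -1/3x=2 ⇒ x=2/(-1/3)=-6.0000
Confirm numerically:
  x=-5.448: |R|=0.93466 <1
  x=-3.362: |R|=0.58535 <1
  x=-3.183: |R|=0.54440 <1
  x=-6.372: |R|=1.03969 >1
  x=-6.196: |R|=1.02131 >1
  x=-6.054: |R|=1.00596 >1
Stable set (-6.0000, 0).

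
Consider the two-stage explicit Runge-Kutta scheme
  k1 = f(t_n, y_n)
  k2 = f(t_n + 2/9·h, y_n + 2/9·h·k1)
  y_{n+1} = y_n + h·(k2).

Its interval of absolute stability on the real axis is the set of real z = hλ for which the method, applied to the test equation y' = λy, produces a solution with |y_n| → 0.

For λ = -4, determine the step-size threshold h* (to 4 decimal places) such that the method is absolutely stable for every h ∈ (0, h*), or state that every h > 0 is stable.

(-4.5000,0); λ=-4 ⇒ h* = (9/2)/4 = 1.1250.

With y'=λy (z=hλ):
  k1=λy_n ⇒ h·k1=z·y_n;  k2=λ(1+2/9z)y_n ⇒ h·k2=z(1+2/9z)y_n
  y_{n+1}/y_n = 1 + z(1+2/9z) = 1 + z + 2/9z²
  Hence R(z) = 1 + z + 2/9z².

Boundary: |R(x)|=1, x<0.
x=-1.54: |R|=0.0130
R=1: x+2/9x²=0 ⇒ x=−9/2=-4.5000; min R=1−1/(4·2/9)=-0.1250>−1
Confirm numerically:
  x=-3.104: |R|=0.03707 <1
  x=-2.772: |R|=0.06445 <1
  x=-1.958: |R|=0.10605 <1
  x=-5.075: |R|=1.64847 >1
  x=-5.037: |R|=1.60108 >1
So |R|<1 on (-4.5000, 0).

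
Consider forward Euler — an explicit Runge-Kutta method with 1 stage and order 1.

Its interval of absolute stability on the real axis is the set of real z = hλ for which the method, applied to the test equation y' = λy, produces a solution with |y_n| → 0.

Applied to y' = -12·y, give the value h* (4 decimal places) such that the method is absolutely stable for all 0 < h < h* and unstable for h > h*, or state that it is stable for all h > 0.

On y'=λy, z=hλ:
  order 1, 1-stage ⇒ R(z)=1+z
  (e.g. R(-1.43)=-0.43000, |R|=0.43000)

Need |R(x)|<1, x<0.
x=-1.43: |R|=0.4300
|R(-1.98)|=0.9800 |R(-1.87)|=0.8700 |R(-1.08)|=0.0800
Bisect:
  x_lo=-2.8381 |R|=1.8381  x_hi=-0.3830 |R|=0.6170
  mid=-1.61056 |R|=0.61056 →hi
  mid=-2.22435 |R|=1.22435 →lo
  mid=-1.91746 |R|=0.91746 →hi
  mid=-2.07090 |R|=1.07090 →lo
  mid=-1.99418 |R|=0.99418 →hi
  mid=-2.03254 |R|=1.03254 →lo
  mid=-2.01336 |R|=1.01336 →lo
  mid=-2.00377 |R|=1.00377 →lo
  mid=-1.99898 |R|=0.99898 →hi
  ...
  [-2.00002,-1.99987] ⇒ x*=-2.0000
So |R|<1 on (-2.0000, 0).

(-2.0000,0); λ=-12 ⇒ h* = 0.1667.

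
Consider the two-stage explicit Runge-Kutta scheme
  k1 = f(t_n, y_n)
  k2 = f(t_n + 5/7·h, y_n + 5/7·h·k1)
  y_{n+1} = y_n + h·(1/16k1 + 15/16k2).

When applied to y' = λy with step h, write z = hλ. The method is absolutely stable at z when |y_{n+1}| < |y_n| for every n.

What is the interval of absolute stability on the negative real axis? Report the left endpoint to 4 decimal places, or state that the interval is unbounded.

On y'=λy, z=hλ:
  k1=λy_n ⇒ h·k1=z·y_n;  k2=λ(1+5/7z)y_n ⇒ h·k2=z(1+5/7z)y_n
  y_{n+1}/y_n = 1 + 1/16z + 15/16z(1+5/7z) = 1 + z + 75/112z²
  Hence R(z) = 1 + z + 75/112z².

Need |R(x)|<1, x<0.
x=-1.45: |R|=0.9579
R=1: x+75/112x²=0 ⇒ x=−112/75=-1.4933; min R=1−1/(4·75/112)=0.6267>−1
Confirm numerically:
  x=-1.388: |R|=0.90210 <1
  x=-1.189: |R|=0.75769 <1
  x=-1.012: |R|=0.67381 <1
  x=-0.782: |R|=0.62750 <1
  x=-2.070: |R|=1.79935 >1
  x=-1.979: |R|=1.64362 >1
Interval (-1.4933, 0).

z∈(-1.4933,0).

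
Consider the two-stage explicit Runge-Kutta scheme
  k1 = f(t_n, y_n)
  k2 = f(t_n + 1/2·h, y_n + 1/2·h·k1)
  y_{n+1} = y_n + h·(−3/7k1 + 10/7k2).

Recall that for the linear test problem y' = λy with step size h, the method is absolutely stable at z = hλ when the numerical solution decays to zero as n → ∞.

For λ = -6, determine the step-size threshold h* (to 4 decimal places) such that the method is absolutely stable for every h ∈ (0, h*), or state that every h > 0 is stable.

(-1.4000,0); λ=-6 ⇒ h* = (7/5)/6 = 0.2333.

With y'=λy (z=hλ):
  k1=λy_n ⇒ h·k1=z·y_n;  k2=λ(1+1/2z)y_n ⇒ h·k2=z(1+1/2z)y_n
  y_{n+1}/y_n = 1 − 3/7z + 10/7z(1+1/2z) = 1 + z + 5/7z²
  Hence R(z) = 1 + z + 5/7z².

Find x<0 with |R(x)|<1.
x=-0.52: |R|=0.6731
R=1: x+5/7x²=0 ⇒ x=−7/5=-1.4000; min R=1−1/(4·5/7)=0.6500>−1
Confirm numerically:
  x=-1.133: |R|=0.78392 <1
  x=-0.687: |R|=0.65012 <1
  x=-0.675: |R|=0.65045 <1
  x=-1.966: |R|=1.79483 >1
  x=-1.834: |R|=1.56854 >1
  x=-1.434: |R|=1.03483 >1
Interval (-1.4000, 0).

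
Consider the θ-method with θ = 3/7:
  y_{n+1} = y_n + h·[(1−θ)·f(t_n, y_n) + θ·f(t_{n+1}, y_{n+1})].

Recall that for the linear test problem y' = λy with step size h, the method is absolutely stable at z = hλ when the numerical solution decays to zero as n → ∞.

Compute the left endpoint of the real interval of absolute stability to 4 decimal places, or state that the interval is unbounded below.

z* = -14.0000.

With y'=λy (z=hλ):
  y_{n+1} = y_n + z·[4/7·y_n + 3/7·y_{n+1}] ⇒ (1 − 3/7z)y_{n+1} = (1 + 4/7z)y_n
  ⇒ R(z) = (1 + 4/7z)/(1 − 3/7z).

Boundary: |R(x)|=1, x<0.
x=-0.83: |R|=0.3878
R=−1: 1+4/7x = −1+3/7x ⇒ -1/7x=2 ⇒ x=2/(-1/7)=-14.0000
Confirm numerically:
  x=-11.909: |R|=0.95106 <1
  x=-8.667: |R|=0.83840 <1
  x=-7.558: |R|=0.78291 <1
  x=-5.920: |R|=0.67367 <1
  x=-14.355: |R|=1.00709 >1
  x=-14.175: |R|=1.00353 >1
  x=-14.132: |R|=1.00267 >1
Interval (-14.0000, 0).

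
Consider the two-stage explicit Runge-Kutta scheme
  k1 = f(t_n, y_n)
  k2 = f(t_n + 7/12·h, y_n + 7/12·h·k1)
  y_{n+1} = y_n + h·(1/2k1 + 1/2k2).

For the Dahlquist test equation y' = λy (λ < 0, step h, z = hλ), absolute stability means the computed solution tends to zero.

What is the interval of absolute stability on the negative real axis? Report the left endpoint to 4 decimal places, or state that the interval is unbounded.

Set f=λy, z=hλ:
  k1=λy_n ⇒ h·k1=z·y_n;  k2=λ(1+7/12z)y_n ⇒ h·k2=z(1+7/12z)y_n
  y_{n+1}/y_n = 1 + 1/2z + 1/2z(1+7/12z) = 1 + z + 7/24z²
  ⇒ R(z) = 1 + z + 7/24z².

Find x<0 with |R(x)|<1.
x=-0.73: |R|=0.4254
R=1: x+7/24x²=0 ⇒ x=−24/7=-3.4286; min R=1−1/(4·7/24)=0.1429>−1
Confirm numerically:
  x=-2.040: |R|=0.17380 <1
  x=-2.022: |R|=0.17047 <1
  x=-1.756: |R|=0.14336 <1
  x=-4.019: |R|=1.69211 >1
  x=-4.002: |R|=1.66933 >1
  x=-3.819: |R|=1.43489 >1
So |R|<1 on (-3.4286, 0).

(-3.4286, 0).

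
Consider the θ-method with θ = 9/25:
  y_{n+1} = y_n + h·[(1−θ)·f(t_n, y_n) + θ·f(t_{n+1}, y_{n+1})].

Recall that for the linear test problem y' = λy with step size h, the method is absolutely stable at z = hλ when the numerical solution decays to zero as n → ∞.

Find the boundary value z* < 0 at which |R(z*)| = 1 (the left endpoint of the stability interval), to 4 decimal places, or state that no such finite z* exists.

left endpoint -7.1429.

Set f=λy, z=hλ:
  y_{n+1} = y_n + z·[16/25·y_n + 9/25·y_{n+1}] ⇒ (1 − 9/25z)y_{n+1} = (1 + 16/25z)y_n
  R(z) = (1 + 16/25z)/(1 − 9/25z).

Need |R(x)|<1, x<0.
x=-0.83: |R|=0.3609
R=−1: 1+16/25x = −1+9/25x ⇒ -7/25x=2 ⇒ x=2/(-7/25)=-7.1429
Confirm numerically:
  x=-6.926: |R|=0.98262 <1
  x=-6.567: |R|=0.95207 <1
  x=-4.007: |R|=0.64052 <1
  x=-3.760: |R|=0.59755 <1
  x=-7.692: |R|=1.04079 >1
  x=-7.688: |R|=1.04051 >1
Stable set (-7.1429, 0).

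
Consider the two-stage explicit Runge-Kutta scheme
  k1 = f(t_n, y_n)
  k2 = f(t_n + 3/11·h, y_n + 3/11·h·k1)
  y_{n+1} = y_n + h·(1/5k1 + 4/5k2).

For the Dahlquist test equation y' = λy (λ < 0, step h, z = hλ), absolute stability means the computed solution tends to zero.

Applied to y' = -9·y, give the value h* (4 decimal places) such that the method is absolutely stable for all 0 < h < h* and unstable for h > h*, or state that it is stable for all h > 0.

(-4.5833,0); λ=-9 ⇒ h* = (55/12)/9 = 0.5093.

On y'=λy, z=hλ:
  k1=λy_n ⇒ h·k1=z·y_n;  k2=λ(1+3/11z)y_n ⇒ h·k2=z(1+3/11z)y_n
  y_{n+1}/y_n = 1 + 1/5z + 4/5z(1+3/11z) = 1 + z + 12/55z²
  ⇒ R(z) = 1 + z + 12/55z².

Find x<0 with |R(x)|<1.
x=-1.3: |R|=0.0687
R=1: x+12/55x²=0 ⇒ x=−55/12=-4.5833; min R=1−1/(4·12/55)=-0.1458>−1
Confirm numerically:
  x=-2.594: |R|=0.12589 <1
  x=-2.577: |R|=0.12807 <1
  x=-1.900: |R|=0.11236 <1
  x=-4.955: |R|=1.40181 >1
  x=-4.664: |R|=1.08209 >1
Interval (-4.5833, 0).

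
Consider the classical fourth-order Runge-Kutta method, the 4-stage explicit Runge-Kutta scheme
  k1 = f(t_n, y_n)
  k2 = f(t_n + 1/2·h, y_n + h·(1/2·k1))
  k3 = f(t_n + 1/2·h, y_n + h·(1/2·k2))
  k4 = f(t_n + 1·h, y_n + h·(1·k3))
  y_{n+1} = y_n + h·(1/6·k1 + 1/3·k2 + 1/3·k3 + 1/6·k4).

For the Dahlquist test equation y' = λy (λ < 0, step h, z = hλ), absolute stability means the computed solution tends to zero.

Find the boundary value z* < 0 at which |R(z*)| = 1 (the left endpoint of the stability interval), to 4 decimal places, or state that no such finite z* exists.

On y'=λy, z=hλ:
  order 4, 4-stage ⇒ R(z)=1+z+z^2/2+z^3/6+z^4/24
  (e.g. R(-1.44)=0.27830, |R|=0.27830)

Find x<0 with |R(x)|<1.
x=-1.44: |R|=0.2783
|R(-2.84)|=1.0857 |R(-2.51)|=0.6583 |R(-1.72)|=0.2758
Bisect:
  x_lo=-3.6298 |R|=3.2202  x_hi=-0.3743 |R|=0.6878
  mid=-2.00204 |R|=0.33401 →hi
  mid=-2.81592 |R|=1.04716 →lo
  mid=-2.40898 |R|=0.56586 →hi
  mid=-2.61245 |R|=0.76918 →hi
  mid=-2.71418 |R|=0.89798 →hi
  mid=-2.76505 |R|=0.96991 →hi
  mid=-2.79049 |R|=1.00786 →lo
  mid=-2.77777 |R|=0.98871 →hi
  mid=-2.78413 |R|=0.99824 →hi
  mid=-2.78731 |R|=1.00304 →lo
  ...
  [-2.78532,-2.78512] ⇒ x*=-2.7853
Interval (-2.7853, 0).

z* = -2.7853.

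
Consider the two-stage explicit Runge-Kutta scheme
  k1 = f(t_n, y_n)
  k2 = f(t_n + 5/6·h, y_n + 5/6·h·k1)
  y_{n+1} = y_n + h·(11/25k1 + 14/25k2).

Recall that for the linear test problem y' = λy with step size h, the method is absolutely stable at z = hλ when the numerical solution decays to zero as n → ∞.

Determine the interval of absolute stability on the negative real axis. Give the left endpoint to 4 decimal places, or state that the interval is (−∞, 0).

With y'=λy (z=hλ):
  k1=λy_n ⇒ h·k1=z·y_n;  k2=λ(1+5/6z)y_n ⇒ h·k2=z(1+5/6z)y_n
  y_{n+1}/y_n = 1 + 11/25z + 14/25z(1+5/6z) = 1 + z + 7/15z²
  Hence R(z) = 1 + z + 7/15z².

Need |R(x)|<1, x<0.
x=-0.54: |R|=0.5961
R=1: x+7/15x²=0 ⇒ x=−15/7=-2.1429; min R=1−1/(4·7/15)=0.4643>−1
Confirm numerically:
  x=-1.572: |R|=0.58122 <1
  x=-1.452: |R|=0.53188 <1
  x=-0.963: |R|=0.46977 <1
  x=-2.719: |R|=1.73105 >1
  x=-2.316: |R|=1.18713 >1
Stable set (-2.1429, 0).

z∈(-2.1429,0).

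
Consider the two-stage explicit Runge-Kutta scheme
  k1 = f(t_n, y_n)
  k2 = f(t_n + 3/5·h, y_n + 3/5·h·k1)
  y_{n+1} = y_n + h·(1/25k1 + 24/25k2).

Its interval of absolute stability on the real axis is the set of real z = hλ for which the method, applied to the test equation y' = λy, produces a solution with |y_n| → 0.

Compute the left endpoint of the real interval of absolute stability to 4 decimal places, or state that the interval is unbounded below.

z* = -1.7361.

With y'=λy (z=hλ):
  k1=λy_n ⇒ h·k1=z·y_n;  k2=λ(1+3/5z)y_n ⇒ h·k2=z(1+3/5z)y_n
  y_{n+1}/y_n = 1 + 1/25z + 24/25z(1+3/5z) = 1 + z + 72/125z²
  Hence R(z) = 1 + z + 72/125z².

Boundary: |R(x)|=1, x<0.
x=-1.77: |R|=1.0346
R=1: x+72/125x²=0 ⇒ x=−125/72=-1.7361; min R=1−1/(4·72/125)=0.5660>−1
Confirm numerically:
  x=-1.698: |R|=0.96273 <1
  x=-0.858: |R|=0.56603 <1
  x=-0.827: |R|=0.56694 <1
  x=-0.732: |R|=0.57663 <1
  x=-2.333: |R|=1.80210 >1
  x=-2.018: |R|=1.32766 >1
So |R|<1 on (-1.7361, 0).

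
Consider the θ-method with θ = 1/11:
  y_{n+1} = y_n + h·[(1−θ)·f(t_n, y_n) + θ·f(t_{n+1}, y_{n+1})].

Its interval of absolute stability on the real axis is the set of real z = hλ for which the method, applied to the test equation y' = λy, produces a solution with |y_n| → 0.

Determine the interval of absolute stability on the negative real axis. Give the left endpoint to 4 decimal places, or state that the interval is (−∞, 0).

With y'=λy (z=hλ):
  y_{n+1} = y_n + z·[10/11·y_n + 1/11·y_{n+1}] ⇒ (1 − 1/11z)y_{n+1} = (1 + 10/11z)y_n
  so R(z) = (1 + 10/11z)/(1 − 1/11z).

Solve |R(x)|<1 on ℝ⁻.
x=-1.41: |R|=0.2498
R=−1: 1+10/11x = −1+1/11x ⇒ -9/11x=2 ⇒ x=2/(-9/11)=-2.4444
Confirm numerically:
  x=-2.171: |R|=0.81315 <1
  x=-2.062: |R|=0.73649 <1
  x=-1.850: |R|=0.58366 <1
  x=-1.077: |R|=0.01904 <1
  x=-2.943: |R|=1.32181 >1
  x=-2.685: |R|=1.15820 >1
Interval (-2.4444, 0).

(-2.4444, 0).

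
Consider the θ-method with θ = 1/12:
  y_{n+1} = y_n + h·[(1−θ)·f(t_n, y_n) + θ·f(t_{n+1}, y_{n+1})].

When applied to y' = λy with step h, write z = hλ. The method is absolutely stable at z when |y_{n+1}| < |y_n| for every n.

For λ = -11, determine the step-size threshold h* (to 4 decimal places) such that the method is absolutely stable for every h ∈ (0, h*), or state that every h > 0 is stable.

(-2.4000,0); λ=-11 ⇒ h* = (12/5)/11 = 0.2182.

On y'=λy, z=hλ:
  y_{n+1} = y_n + z·[11/12·y_n + 1/12·y_{n+1}] ⇒ (1 − 1/12z)y_{n+1} = (1 + 11/12z)y_n
  ⇒ R(z) = (1 + 11/12z)/(1 − 1/12z).

Need |R(x)|<1, x<0.
x=-1.23: |R|=0.1156
R=−1: 1+11/12x = −1+1/12x ⇒ -5/6x=2 ⇒ x=2/(-5/6)=-2.4000
Confirm numerically:
  x=-2.143: |R|=0.81828 <1
  x=-1.456: |R|=0.29845 <1
  x=-1.077: |R|=0.01170 <1
  x=-2.885: |R|=1.32583 >1
  x=-2.841: |R|=1.29715 >1
  x=-2.689: |R|=1.19675 >1
Interval (-2.4000, 0).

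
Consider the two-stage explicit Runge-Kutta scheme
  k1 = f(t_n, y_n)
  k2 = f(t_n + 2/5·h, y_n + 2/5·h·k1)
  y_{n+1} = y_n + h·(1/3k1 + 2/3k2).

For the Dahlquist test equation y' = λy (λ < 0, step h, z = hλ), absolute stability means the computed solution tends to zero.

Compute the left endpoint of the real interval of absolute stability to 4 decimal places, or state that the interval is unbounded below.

With y'=λy (z=hλ):
  k1=λy_n ⇒ h·k1=z·y_n;  k2=λ(1+2/5z)y_n ⇒ h·k2=z(1+2/5z)y_n
  y_{n+1}/y_n = 1 + 1/3z + 2/3z(1+2/5z) = 1 + z + 4/15z²
  Hence R(z) = 1 + z + 4/15z².

Boundary: |R(x)|=1, x<0.
x=-0.31: |R|=0.7156
R=1: x+4/15x²=0 ⇒ x=−15/4=-3.7500; min R=1−1/(4·4/15)=0.0625>−1
Confirm numerically:
  x=-2.615: |R|=0.20853 <1
  x=-2.439: |R|=0.14733 <1
  x=-1.919: |R|=0.06302 <1
  x=-1.588: |R|=0.08447 <1
  x=-4.348: |R|=1.69336 >1
  x=-4.331: |R|=1.67102 >1
Interval (-3.7500, 0).

left endpoint -3.7500.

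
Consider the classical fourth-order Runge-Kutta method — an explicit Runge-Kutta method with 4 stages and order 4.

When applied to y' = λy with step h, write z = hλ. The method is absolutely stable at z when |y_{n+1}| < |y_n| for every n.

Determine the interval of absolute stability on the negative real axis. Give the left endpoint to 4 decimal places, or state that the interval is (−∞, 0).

z∈(-2.7853,0).

Set f=λy, z=hλ:
  order 4, 4-stage ⇒ R(z)=1+z+z^2/2+z^3/6+z^4/24
  (e.g. R(-1.71)=0.27495, |R|=0.27495)

Find x<0 with |R(x)|<1.
x=-1.71: |R|=0.2749
|R(-3.05)|=1.4782 |R(-2.88)|=1.1524 |R(-1.14)|=0.3332
Bisect:
  x_lo=-3.2412 |R|=1.9350  x_hi=-0.3660 |R|=0.6936
  mid=-1.80359 |R|=0.28595 →hi
  mid=-2.52240 |R|=0.67078 →hi
  mid=-2.88180 |R|=1.15552 →lo
  mid=-2.70210 |R|=0.88164 →hi
  mid=-2.79195 |R|=1.01008 →lo
  mid=-2.74702 |R|=0.94382 →hi
  mid=-2.76949 |R|=0.97643 →hi
  mid=-2.78072 |R|=0.99312 →hi
  mid=-2.78633 |R|=1.00157 →lo
  ...
  [-2.78546,-2.78528] ⇒ x*=-2.7853
Stable set (-2.7853, 0).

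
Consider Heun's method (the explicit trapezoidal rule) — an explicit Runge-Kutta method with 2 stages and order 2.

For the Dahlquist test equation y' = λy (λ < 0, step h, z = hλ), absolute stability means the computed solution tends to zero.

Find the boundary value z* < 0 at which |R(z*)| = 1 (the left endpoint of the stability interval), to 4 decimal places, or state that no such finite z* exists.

With y'=λy (z=hλ):
  order 2, 2-stage ⇒ R(z)=1+z+z^2/2
  (e.g. R(-0.82)=0.51620, |R|=0.51620)

Need |R(x)|<1, x<0.
x=-0.82: |R|=0.5162
|R(-1.51)|=0.6300 |R(-1.4)|=0.5800 |R(-0.59)|=0.5840
Bisect:
  x_lo=-2.4596 |R|=1.5652  x_hi=-0.2187 |R|=0.8052
  mid=-1.33913 |R|=0.55751 →hi
  mid=-1.89935 |R|=0.90442 →hi
  mid=-2.17946 |R|=1.19556 →lo
  mid=-2.03940 |R|=1.04018 →lo
  mid=-1.96938 |R|=0.96985 →hi
  mid=-2.00439 |R|=1.00440 →lo
  mid=-1.98688 |R|=0.98697 →hi
  mid=-1.99564 |R|=0.99565 →hi
  mid=-2.00001 |R|=1.00001 →lo
  mid=-1.99783 |R|=0.99783 →hi
  ...
  [-2.00001,-1.99988] ⇒ x*=-2.0000
So |R|<1 on (-2.0000, 0).

left endpoint -2.0000.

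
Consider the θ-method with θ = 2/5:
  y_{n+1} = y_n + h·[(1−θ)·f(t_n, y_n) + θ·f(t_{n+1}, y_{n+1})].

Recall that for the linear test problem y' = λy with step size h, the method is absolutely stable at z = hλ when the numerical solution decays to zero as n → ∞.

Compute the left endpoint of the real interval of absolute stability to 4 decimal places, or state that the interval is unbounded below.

z* = -10.0000.

Set f=λy, z=hλ:
  y_{n+1} = y_n + z·[3/5·y_n + 2/5·y_{n+1}] ⇒ (1 − 2/5z)y_{n+1} = (1 + 3/5z)y_n
  ⇒ R(z) = (1 + 3/5z)/(1 − 2/5z).

Solve |R(x)|<1 on ℝ⁻.
x=-1.55: |R|=0.0432
R=−1: 1+3/5x = −1+2/5x ⇒ -1/5x=2 ⇒ x=2/(-1/5)=-10.0000
Confirm numerically:
  x=-8.539: |R|=0.93383 <1
  x=-7.227: |R|=0.85746 <1
  x=-6.547: |R|=0.80916 <1
  x=-5.535: |R|=0.72215 <1
  x=-10.540: |R|=1.02071 >1
  x=-10.459: |R|=1.01771 >1
Interval (-10.0000, 0).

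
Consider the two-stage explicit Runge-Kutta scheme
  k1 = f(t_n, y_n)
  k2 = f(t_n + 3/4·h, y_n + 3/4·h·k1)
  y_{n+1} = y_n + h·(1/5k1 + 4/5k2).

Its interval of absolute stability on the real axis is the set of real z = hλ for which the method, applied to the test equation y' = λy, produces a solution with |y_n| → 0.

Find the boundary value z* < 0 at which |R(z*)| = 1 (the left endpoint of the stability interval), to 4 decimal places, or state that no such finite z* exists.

left endpoint -1.6667.

On y'=λy, z=hλ:
  k1=λy_n ⇒ h·k1=z·y_n;  k2=λ(1+3/4z)y_n ⇒ h·k2=z(1+3/4z)y_n
  y_{n+1}/y_n = 1 + 1/5z + 4/5z(1+3/4z) = 1 + z + 3/5z²
  ⇒ R(z) = 1 + z + 3/5z².

Find x<0 with |R(x)|<1.
x=-0.34: |R|=0.7294
R=1: x+3/5x²=0 ⇒ x=−5/3=-1.6667; min R=1−1/(4·3/5)=0.5833>−1
Confirm numerically:
  x=-1.578: |R|=0.91605 <1
  x=-1.168: |R|=0.65053 <1
  x=-0.831: |R|=0.58334 <1
  x=-0.757: |R|=0.58683 <1
  x=-2.227: |R|=1.74872 >1
  x=-2.222: |R|=1.74037 >1
  x=-2.186: |R|=1.68116 >1
Stable set (-1.6667, 0).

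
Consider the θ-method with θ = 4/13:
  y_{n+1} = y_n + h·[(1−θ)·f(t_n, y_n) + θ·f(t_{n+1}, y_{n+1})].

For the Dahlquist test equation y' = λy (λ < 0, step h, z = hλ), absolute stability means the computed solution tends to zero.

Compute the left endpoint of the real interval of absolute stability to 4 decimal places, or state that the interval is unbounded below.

left endpoint -5.2000.

Set f=λy, z=hλ:
  y_{n+1} = y_n + z·[9/13·y_n + 4/13·y_{n+1}] ⇒ (1 − 4/13z)y_{n+1} = (1 + 9/13z)y_n
  Hence R(z) = (1 + 9/13z)/(1 − 4/13z).

Solve |R(x)|<1 on ℝ⁻.
x=-1.03: |R|=0.2179
R=−1: 1+9/13x = −1+4/13x ⇒ -5/13x=2 ⇒ x=2/(-5/13)=-5.2000
Confirm numerically:
  x=-5.076: |R|=0.98138 <1
  x=-5.051: |R|=0.97756 <1
  x=-4.919: |R|=0.95700 <1
  x=-4.710: |R|=0.92305 <1
  x=-5.651: |R|=1.06334 >1
  x=-5.552: |R|=1.04999 >1
Interval (-5.2000, 0).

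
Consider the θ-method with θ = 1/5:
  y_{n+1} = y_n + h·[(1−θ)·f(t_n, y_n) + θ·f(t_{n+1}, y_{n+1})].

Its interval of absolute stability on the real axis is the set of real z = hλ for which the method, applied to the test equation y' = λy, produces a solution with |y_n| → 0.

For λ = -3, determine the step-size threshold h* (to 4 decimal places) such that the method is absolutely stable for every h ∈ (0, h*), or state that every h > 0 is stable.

Test eqn y'=λy, z=hλ:
  y_{n+1} = y_n + z·[4/5·y_n + 1/5·y_{n+1}] ⇒ (1 − 1/5z)y_{n+1} = (1 + 4/5z)y_n
  so R(z) = (1 + 4/5z)/(1 − 1/5z).

Need |R(x)|<1, x<0.
x=-1.16: |R|=0.0584
R=−1: 1+4/5x = −1+1/5x ⇒ -3/5x=2 ⇒ x=2/(-3/5)=-3.3333
Confirm numerically:
  x=-3.036: |R|=0.88900 <1
  x=-2.847: |R|=0.81407 <1
  x=-1.941: |R|=0.39821 <1
  x=-1.442: |R|=0.11922 <1
  x=-3.680: |R|=1.11982 >1
  x=-3.579: |R|=1.08591 >1
  x=-3.495: |R|=1.05709 >1
Stable set (-3.3333, 0).

(-3.3333,0); λ=-3 ⇒ h* = (10/3)/3 = 1.1111.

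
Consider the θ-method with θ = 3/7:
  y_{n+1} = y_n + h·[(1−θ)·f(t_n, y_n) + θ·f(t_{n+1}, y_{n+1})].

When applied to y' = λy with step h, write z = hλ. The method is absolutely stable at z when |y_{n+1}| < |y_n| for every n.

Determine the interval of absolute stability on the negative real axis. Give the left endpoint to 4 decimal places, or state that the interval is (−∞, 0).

Test eqn y'=λy, z=hλ:
  y_{n+1} = y_n + z·[4/7·y_n + 3/7·y_{n+1}] ⇒ (1 − 3/7z)y_{n+1} = (1 + 4/7z)y_n
  R(z) = (1 + 4/7z)/(1 − 3/7z).

Solve |R(x)|<1 on ℝ⁻.
x=-0.68: |R|=0.4735
R=−1: 1+4/7x = −1+3/7x ⇒ -1/7x=2 ⇒ x=2/(-1/7)=-14.0000
Confirm numerically:
  x=-11.461: |R|=0.93865 <1
  x=-11.323: |R|=0.93466 <1
  x=-6.158: |R|=0.69216 <1
  x=-14.498: |R|=1.00986 >1
  x=-14.423: |R|=1.00841 >1
  x=-14.310: |R|=1.00621 >1
So |R|<1 on (-14.0000, 0).

z∈(-14.0000,0).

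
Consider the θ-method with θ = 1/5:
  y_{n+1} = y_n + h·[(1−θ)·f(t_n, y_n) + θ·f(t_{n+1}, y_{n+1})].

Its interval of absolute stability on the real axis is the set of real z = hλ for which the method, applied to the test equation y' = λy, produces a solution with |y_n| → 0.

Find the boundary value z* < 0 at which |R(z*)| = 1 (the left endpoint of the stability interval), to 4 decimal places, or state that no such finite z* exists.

z* = -3.3333.

With y'=λy (z=hλ):
  y_{n+1} = y_n + z·[4/5·y_n + 1/5·y_{n+1}] ⇒ (1 − 1/5z)y_{n+1} = (1 + 4/5z)y_n
  Hence R(z) = (1 + 4/5z)/(1 − 1/5z).

Need |R(x)|<1, x<0.
x=-1.5: |R|=0.1538
R=−1: 1+4/5x = −1+1/5x ⇒ -3/5x=2 ⇒ x=2/(-3/5)=-3.3333
Confirm numerically:
  x=-2.690: |R|=0.74902 <1
  x=-2.445: |R|=0.64204 <1
  x=-1.831: |R|=0.34021 <1
  x=-3.550: |R|=1.07602 >1
  x=-3.489: |R|=1.05501 >1
  x=-3.362: |R|=1.01028 >1
Stable set (-3.3333, 0).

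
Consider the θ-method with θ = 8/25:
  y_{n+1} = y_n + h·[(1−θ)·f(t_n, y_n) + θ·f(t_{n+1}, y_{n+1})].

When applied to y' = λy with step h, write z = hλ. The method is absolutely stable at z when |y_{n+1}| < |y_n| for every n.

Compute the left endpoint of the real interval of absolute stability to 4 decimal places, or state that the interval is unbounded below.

left endpoint -5.5556.

On y'=λy, z=hλ:
  y_{n+1} = y_n + z·[17/25·y_n + 8/25·y_{n+1}] ⇒ (1 − 8/25z)y_{n+1} = (1 + 17/25z)y_n
  R(z) = (1 + 17/25z)/(1 − 8/25z).

Boundary: |R(x)|=1, x<0.
x=-1.6: |R|=0.0582
R=−1: 1+17/25x = −1+8/25x ⇒ -9/25x=2 ⇒ x=2/(-9/25)=-5.5556
Confirm numerically:
  x=-5.006: |R|=0.92396 <1
  x=-3.476: |R|=0.64558 <1
  x=-3.137: |R|=0.56549 <1
  x=-2.414: |R|=0.36193 <1
  x=-5.836: |R|=1.03521 >1
  x=-5.828: |R|=1.03423 >1
Interval (-5.5556, 0).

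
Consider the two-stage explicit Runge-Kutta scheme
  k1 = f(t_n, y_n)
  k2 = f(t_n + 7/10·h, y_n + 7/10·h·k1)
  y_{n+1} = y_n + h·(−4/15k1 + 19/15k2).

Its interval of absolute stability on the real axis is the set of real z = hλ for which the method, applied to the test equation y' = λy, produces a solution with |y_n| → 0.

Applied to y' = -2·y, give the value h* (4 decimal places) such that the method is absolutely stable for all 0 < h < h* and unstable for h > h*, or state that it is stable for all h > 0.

(-1.1278,0); λ=-2 ⇒ h* = (150/133)/2 = 0.5639.

With y'=λy (z=hλ):
  k1=λy_n ⇒ h·k1=z·y_n;  k2=λ(1+7/10z)y_n ⇒ h·k2=z(1+7/10z)y_n
  y_{n+1}/y_n = 1 − 4/15z + 19/15z(1+7/10z) = 1 + z + 133/150z²
  so R(z) = 1 + z + 133/150z².

Find x<0 with |R(x)|<1.
x=-0.92: |R|=0.8305
R=1: x+133/150x²=0 ⇒ x=−150/133=-1.1278; min R=1−1/(4·133/150)=0.7180>−1
Confirm numerically:
  x=-0.929: |R|=0.83623 <1
  x=-0.838: |R|=0.78466 <1
  x=-0.663: |R|=0.72675 <1
  x=-1.499: |R|=1.49334 >1
  x=-1.289: |R|=1.18422 >1
  x=-1.255: |R|=1.14152 >1
So |R|<1 on (-1.1278, 0).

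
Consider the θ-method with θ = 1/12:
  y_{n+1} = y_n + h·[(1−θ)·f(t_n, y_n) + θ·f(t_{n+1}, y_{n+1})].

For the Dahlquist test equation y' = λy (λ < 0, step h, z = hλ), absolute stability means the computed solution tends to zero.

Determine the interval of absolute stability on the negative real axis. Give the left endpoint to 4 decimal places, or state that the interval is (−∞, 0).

z∈(-2.4000,0).

With y'=λy (z=hλ):
  y_{n+1} = y_n + z·[11/12·y_n + 1/12·y_{n+1}] ⇒ (1 − 1/12z)y_{n+1} = (1 + 11/12z)y_n
  so R(z) = (1 + 11/12z)/(1 − 1/12z).

Find x<0 with |R(x)|<1.
x=-1.19: |R|=0.0826
R=−1: 1+11/12x = −1+1/12x ⇒ -5/6x=2 ⇒ x=2/(-5/6)=-2.4000
Confirm numerically:
  x=-2.265: |R|=0.90536 <1
  x=-1.811: |R|=0.57353 <1
  x=-1.804: |R|=0.56824 <1
  x=-2.943: |R|=1.36338 >1
  x=-2.874: |R|=1.31868 >1
  x=-2.590: |R|=1.13023 >1
So |R|<1 on (-2.4000, 0).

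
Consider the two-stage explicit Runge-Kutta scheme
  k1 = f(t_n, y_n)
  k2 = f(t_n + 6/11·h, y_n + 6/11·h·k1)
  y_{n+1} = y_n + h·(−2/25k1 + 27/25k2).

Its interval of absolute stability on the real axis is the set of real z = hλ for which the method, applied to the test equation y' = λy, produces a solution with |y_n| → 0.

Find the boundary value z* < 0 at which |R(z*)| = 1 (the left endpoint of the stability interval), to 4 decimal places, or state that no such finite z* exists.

left endpoint -1.6975.

Set f=λy, z=hλ:
  k1=λy_n ⇒ h·k1=z·y_n;  k2=λ(1+6/11z)y_n ⇒ h·k2=z(1+6/11z)y_n
  y_{n+1}/y_n = 1 − 2/25z + 27/25z(1+6/11z) = 1 + z + 162/275z²
  R(z) = 1 + z + 162/275z².

Solve |R(x)|<1 on ℝ⁻.
x=-0.99: |R|=0.5874
R=1: x+162/275x²=0 ⇒ x=−275/162=-1.6975; min R=1−1/(4·162/275)=0.5756>−1
Confirm numerically:
  x=-1.267: |R|=0.67866 <1
  x=-0.953: |R|=0.58202 <1
  x=-0.918: |R|=0.57844 <1
  x=-0.783: |R|=0.57817 <1
  x=-1.898: |R|=1.22414 >1
  x=-1.851: |R|=1.16734 >1
So |R|<1 on (-1.6975, 0).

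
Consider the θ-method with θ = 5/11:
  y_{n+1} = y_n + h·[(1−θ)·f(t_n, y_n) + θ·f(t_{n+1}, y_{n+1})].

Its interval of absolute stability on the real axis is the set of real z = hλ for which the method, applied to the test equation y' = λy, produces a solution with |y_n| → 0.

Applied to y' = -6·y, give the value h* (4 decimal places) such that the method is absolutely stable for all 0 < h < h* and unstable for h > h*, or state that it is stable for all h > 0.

On y'=λy, z=hλ:
  y_{n+1} = y_n + z·[6/11·y_n + 5/11·y_{n+1}] ⇒ (1 − 5/11z)y_{n+1} = (1 + 6/11z)y_n
  R(z) = (1 + 6/11z)/(1 − 5/11z).

Boundary: |R(x)|=1, x<0.
x=-0.63: |R|=0.5102
R=−1: 1+6/11x = −1+5/11x ⇒ -1/11x=2 ⇒ x=2/(-1/11)=-22.0000
Confirm numerically:
  x=-21.434: |R|=0.99521 <1
  x=-20.147: |R|=0.98342 <1
  x=-15.613: |R|=0.92829 <1
  x=-22.186: |R|=1.00153 >1
  x=-22.107: |R|=1.00088 >1
Stable set (-22.0000, 0).

(-22.0000,0); λ=-6 ⇒ h* = (22)/6 = 3.6667.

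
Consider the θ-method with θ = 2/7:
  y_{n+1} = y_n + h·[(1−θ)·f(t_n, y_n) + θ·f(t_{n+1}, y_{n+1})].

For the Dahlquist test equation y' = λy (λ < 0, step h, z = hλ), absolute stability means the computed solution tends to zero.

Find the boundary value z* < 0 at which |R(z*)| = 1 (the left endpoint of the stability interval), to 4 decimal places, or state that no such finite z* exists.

z* = -4.6667.

With y'=λy (z=hλ):
  y_{n+1} = y_n + z·[5/7·y_n + 2/7·y_{n+1}] ⇒ (1 − 2/7z)y_{n+1} = (1 + 5/7z)y_n
  R(z) = (1 + 5/7z)/(1 − 2/7z).

Boundary: |R(x)|=1, x<0.
x=-0.9: |R|=0.2841
R=−1: 1+5/7x = −1+2/7x ⇒ -3/7x=2 ⇒ x=2/(-3/7)=-4.6667
Confirm numerically:
  x=-2.272: |R|=0.37769 <1
  x=-2.244: |R|=0.36734 <1
  x=-2.159: |R|=0.33531 <1
  x=-4.930: |R|=1.04686 >1
  x=-4.907: |R|=1.04288 >1
Interval (-4.6667, 0).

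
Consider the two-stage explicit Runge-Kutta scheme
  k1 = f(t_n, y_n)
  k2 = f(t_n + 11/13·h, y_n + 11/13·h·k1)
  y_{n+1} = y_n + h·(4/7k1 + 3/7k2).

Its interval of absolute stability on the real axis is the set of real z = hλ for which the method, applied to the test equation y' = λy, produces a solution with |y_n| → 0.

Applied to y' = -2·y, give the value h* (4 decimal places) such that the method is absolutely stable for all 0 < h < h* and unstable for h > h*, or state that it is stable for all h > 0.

Set f=λy, z=hλ:
  k1=λy_n ⇒ h·k1=z·y_n;  k2=λ(1+11/13z)y_n ⇒ h·k2=z(1+11/13z)y_n
  y_{n+1}/y_n = 1 + 4/7z + 3/7z(1+11/13z) = 1 + z + 33/91z²
  ⇒ R(z) = 1 + z + 33/91z².

Solve |R(x)|<1 on ℝ⁻.
x=-0.62: |R|=0.5194
R=1: x+33/91x²=0 ⇒ x=−91/33=-2.7576; min R=1−1/(4·33/91)=0.3106>−1
Confirm numerically:
  x=-2.526: |R|=0.78787 <1
  x=-2.136: |R|=0.51853 <1
  x=-1.416: |R|=0.31111 <1
  x=-3.246: |R|=1.57493 >1
  x=-2.913: |R|=1.16418 >1
So |R|<1 on (-2.7576, 0).

(-2.7576,0); λ=-2 ⇒ h* = (91/33)/2 = 1.3788.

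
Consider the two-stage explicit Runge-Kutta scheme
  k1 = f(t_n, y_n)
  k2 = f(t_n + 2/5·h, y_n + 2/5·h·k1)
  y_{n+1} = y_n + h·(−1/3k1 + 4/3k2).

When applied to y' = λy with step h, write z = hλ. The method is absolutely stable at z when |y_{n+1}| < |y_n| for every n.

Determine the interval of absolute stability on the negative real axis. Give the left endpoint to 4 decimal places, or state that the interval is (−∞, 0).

With y'=λy (z=hλ):
  k1=λy_n ⇒ h·k1=z·y_n;  k2=λ(1+2/5z)y_n ⇒ h·k2=z(1+2/5z)y_n
  y_{n+1}/y_n = 1 − 1/3z + 4/3z(1+2/5z) = 1 + z + 8/15z²
  R(z) = 1 + z + 8/15z².

Solve |R(x)|<1 on ℝ⁻.
x=-0.39: |R|=0.6911
R=1: x+8/15x²=0 ⇒ x=−15/8=-1.8750; min R=1−1/(4·8/15)=0.5312>−1
Confirm numerically:
  x=-1.414: |R|=0.65234 <1
  x=-1.395: |R|=0.64288 <1
  x=-1.245: |R|=0.58168 <1
  x=-0.818: |R|=0.53887 <1
  x=-2.304: |R|=1.52716 >1
  x=-2.238: |R|=1.43328 >1
  x=-1.946: |R|=1.07369 >1
So |R|<1 on (-1.8750, 0).

(-1.8750, 0).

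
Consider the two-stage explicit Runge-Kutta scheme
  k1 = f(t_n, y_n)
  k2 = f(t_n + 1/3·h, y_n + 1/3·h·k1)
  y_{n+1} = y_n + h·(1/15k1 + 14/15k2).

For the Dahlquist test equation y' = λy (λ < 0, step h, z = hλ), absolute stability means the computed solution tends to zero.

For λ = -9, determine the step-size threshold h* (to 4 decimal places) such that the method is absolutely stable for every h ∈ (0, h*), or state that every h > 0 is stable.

With y'=λy (z=hλ):
  k1=λy_n ⇒ h·k1=z·y_n;  k2=λ(1+1/3z)y_n ⇒ h·k2=z(1+1/3z)y_n
  y_{n+1}/y_n = 1 + 1/15z + 14/15z(1+1/3z) = 1 + z + 14/45z²
  Hence R(z) = 1 + z + 14/45z².

Find x<0 with |R(x)|<1.
x=-1.1: |R|=0.2764
R=1: x+14/45x²=0 ⇒ x=−45/14=-3.2143; min R=1−1/(4·14/45)=0.1964>−1
Confirm numerically:
  x=-3.112: |R|=0.90097 <1
  x=-2.866: |R|=0.68945 <1
  x=-2.546: |R|=0.47066 <1
  x=-1.566: |R|=0.19696 <1
  x=-3.612: |R|=1.44692 >1
  x=-3.267: |R|=1.05358 >1
Stable set (-3.2143, 0).

(-3.2143,0); λ=-9 ⇒ h* = (45/14)/9 = 0.3571.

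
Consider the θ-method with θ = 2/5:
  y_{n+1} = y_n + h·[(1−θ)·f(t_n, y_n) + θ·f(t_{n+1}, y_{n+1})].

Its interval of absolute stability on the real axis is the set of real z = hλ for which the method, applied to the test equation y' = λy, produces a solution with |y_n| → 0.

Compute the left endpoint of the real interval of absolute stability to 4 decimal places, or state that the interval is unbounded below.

z* = -10.0000.

Set f=λy, z=hλ:
  y_{n+1} = y_n + z·[3/5·y_n + 2/5·y_{n+1}] ⇒ (1 − 2/5z)y_{n+1} = (1 + 3/5z)y_n
  ⇒ R(z) = (1 + 3/5z)/(1 − 2/5z).

Need |R(x)|<1, x<0.
x=-1.68: |R|=0.0048
R=−1: 1+3/5x = −1+2/5x ⇒ -1/5x=2 ⇒ x=2/(-1/5)=-10.0000
Confirm numerically:
  x=-9.059: |R|=0.95930 <1
  x=-7.017: |R|=0.84328 <1
  x=-4.364: |R|=0.58945 <1
  x=-10.478: |R|=1.01842 >1
  x=-10.385: |R|=1.01494 >1
So |R|<1 on (-10.0000, 0).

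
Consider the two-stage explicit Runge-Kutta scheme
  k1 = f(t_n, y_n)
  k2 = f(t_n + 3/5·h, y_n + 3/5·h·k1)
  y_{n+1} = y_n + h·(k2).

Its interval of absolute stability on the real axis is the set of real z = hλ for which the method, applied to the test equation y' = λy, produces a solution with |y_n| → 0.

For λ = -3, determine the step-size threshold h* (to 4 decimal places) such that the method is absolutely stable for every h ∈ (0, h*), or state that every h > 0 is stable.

With y'=λy (z=hλ):
  k1=λy_n ⇒ h·k1=z·y_n;  k2=λ(1+3/5z)y_n ⇒ h·k2=z(1+3/5z)y_n
  y_{n+1}/y_n = 1 + z(1+3/5z) = 1 + z + 3/5z²
  Hence R(z) = 1 + z + 3/5z².

Need |R(x)|<1, x<0.
x=-1: |R|=0.6000
R=1: x+3/5x²=0 ⇒ x=−5/3=-1.6667; min R=1−1/(4·3/5)=0.5833>−1
Confirm numerically:
  x=-1.470: |R|=0.82654 <1
  x=-1.457: |R|=0.81671 <1
  x=-1.049: |R|=0.61124 <1
  x=-0.718: |R|=0.59131 <1
  x=-2.257: |R|=1.79943 >1
  x=-1.802: |R|=1.14632 >1
So |R|<1 on (-1.6667, 0).

(-1.6667,0); λ=-3 ⇒ h* = (5/3)/3 = 0.5556.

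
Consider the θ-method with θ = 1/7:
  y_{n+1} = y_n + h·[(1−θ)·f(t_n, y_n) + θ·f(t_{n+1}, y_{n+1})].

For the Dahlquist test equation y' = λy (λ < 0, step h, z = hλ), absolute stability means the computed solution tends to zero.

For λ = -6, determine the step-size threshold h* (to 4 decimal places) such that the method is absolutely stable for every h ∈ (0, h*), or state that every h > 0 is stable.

On y'=λy, z=hλ:
  y_{n+1} = y_n + z·[6/7·y_n + 1/7·y_{n+1}] ⇒ (1 − 1/7z)y_{n+1} = (1 + 6/7z)y_n
  so R(z) = (1 + 6/7z)/(1 − 1/7z).

Solve |R(x)|<1 on ℝ⁻.
x=-0.71: |R|=0.3554
R=−1: 1+6/7x = −1+1/7x ⇒ -5/7x=2 ⇒ x=2/(-5/7)=-2.8000
Confirm numerically:
  x=-2.771: |R|=0.98516 <1
  x=-2.556: |R|=0.87233 <1
  x=-2.004: |R|=0.55797 <1
  x=-1.941: |R|=0.51963 <1
  x=-3.314: |R|=1.24918 >1
  x=-3.311: |R|=1.24779 >1
  x=-3.179: |R|=1.18617 >1
So |R|<1 on (-2.8000, 0).

(-2.8000,0); λ=-6 ⇒ h* = (14/5)/6 = 0.4667.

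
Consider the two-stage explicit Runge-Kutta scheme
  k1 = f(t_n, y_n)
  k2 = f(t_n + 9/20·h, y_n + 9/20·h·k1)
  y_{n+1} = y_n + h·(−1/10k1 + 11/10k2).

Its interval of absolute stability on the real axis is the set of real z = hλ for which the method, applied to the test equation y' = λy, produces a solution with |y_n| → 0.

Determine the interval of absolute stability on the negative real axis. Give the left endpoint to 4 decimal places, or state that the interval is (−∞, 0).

z∈(-2.0202,0).

On y'=λy, z=hλ:
  k1=λy_n ⇒ h·k1=z·y_n;  k2=λ(1+9/20z)y_n ⇒ h·k2=z(1+9/20z)y_n
  y_{n+1}/y_n = 1 − 1/10z + 11/10z(1+9/20z) = 1 + z + 99/200z²
  so R(z) = 1 + z + 99/200z².

Solve |R(x)|<1 on ℝ⁻.
x=-1.36: |R|=0.5556
R=1: x+99/200x²=0 ⇒ x=−200/99=-2.0202; min R=1−1/(4·99/200)=0.4949>−1
Confirm numerically:
  x=-1.956: |R|=0.93784 <1
  x=-1.891: |R|=0.87906 <1
  x=-1.478: |R|=0.60332 <1
  x=-1.244: |R|=0.52203 <1
  x=-2.439: |R|=1.50562 >1
  x=-2.098: |R|=1.08079 >1
  x=-2.043: |R|=1.02306 >1
So |R|<1 on (-2.0202, 0).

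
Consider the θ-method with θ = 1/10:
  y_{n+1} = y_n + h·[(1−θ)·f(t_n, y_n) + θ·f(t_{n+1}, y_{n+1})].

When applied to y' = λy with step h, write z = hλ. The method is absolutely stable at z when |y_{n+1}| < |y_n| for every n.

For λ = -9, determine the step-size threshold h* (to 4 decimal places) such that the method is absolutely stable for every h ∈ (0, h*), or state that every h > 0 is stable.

(-2.5000,0); λ=-9 ⇒ h* = (5/2)/9 = 0.2778.

Test eqn y'=λy, z=hλ:
  y_{n+1} = y_n + z·[9/10·y_n + 1/10·y_{n+1}] ⇒ (1 − 1/10z)y_{n+1} = (1 + 9/10z)y_n
  Hence R(z) = (1 + 9/10z)/(1 − 1/10z).

Need |R(x)|<1, x<0.
x=-1.57: |R|=0.3570
R=−1: 1+9/10x = −1+1/10x ⇒ -4/5x=2 ⇒ x=2/(-4/5)=-2.5000
Confirm numerically:
  x=-2.394: |R|=0.93158 <1
  x=-1.990: |R|=0.65972 <1
  x=-1.404: |R|=0.23115 <1
  x=-1.164: |R|=0.04264 <1
  x=-2.711: |R|=1.13280 >1
  x=-2.566: |R|=1.04202 >1
  x=-2.563: |R|=1.04012 >1
Stable set (-2.5000, 0).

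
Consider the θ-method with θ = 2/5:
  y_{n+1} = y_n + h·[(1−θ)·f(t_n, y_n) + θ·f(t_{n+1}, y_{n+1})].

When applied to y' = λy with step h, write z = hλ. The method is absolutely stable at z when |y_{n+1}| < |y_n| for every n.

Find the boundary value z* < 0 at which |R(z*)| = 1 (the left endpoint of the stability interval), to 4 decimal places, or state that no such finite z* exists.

Test eqn y'=λy, z=hλ:
  y_{n+1} = y_n + z·[3/5·y_n + 2/5·y_{n+1}] ⇒ (1 − 2/5z)y_{n+1} = (1 + 3/5z)y_n
  so R(z) = (1 + 3/5z)/(1 − 2/5z).

Need |R(x)|<1, x<0.
x=-0.56: |R|=0.5425
R=−1: 1+3/5x = −1+2/5x ⇒ -1/5x=2 ⇒ x=2/(-1/5)=-10.0000
Confirm numerically:
  x=-8.131: |R|=0.91210 <1
  x=-8.110: |R|=0.91093 <1
  x=-7.448: |R|=0.87173 <1
  x=-6.699: |R|=0.82058 <1
  x=-10.269: |R|=1.01053 >1
  x=-10.046: |R|=1.00183 >1
  x=-10.024: |R|=1.00096 >1
Interval (-10.0000, 0).

left endpoint -10.0000.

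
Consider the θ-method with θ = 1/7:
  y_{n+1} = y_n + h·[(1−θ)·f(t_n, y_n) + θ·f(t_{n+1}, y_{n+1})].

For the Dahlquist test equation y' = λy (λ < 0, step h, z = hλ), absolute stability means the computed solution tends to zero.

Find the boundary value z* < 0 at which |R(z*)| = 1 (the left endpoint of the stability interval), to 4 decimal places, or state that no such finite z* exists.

left endpoint -2.8000.

On y'=λy, z=hλ:
  y_{n+1} = y_n + z·[6/7·y_n + 1/7·y_{n+1}] ⇒ (1 − 1/7z)y_{n+1} = (1 + 6/7z)y_n
  ⇒ R(z) = (1 + 6/7z)/(1 − 1/7z).

Find x<0 with |R(x)|<1.
x=-1.44: |R|=0.1943
R=−1: 1+6/7x = −1+1/7x ⇒ -5/7x=2 ⇒ x=2/(-5/7)=-2.8000
Confirm numerically:
  x=-2.700: |R|=0.94845 <1
  x=-1.966: |R|=0.53491 <1
  x=-1.173: |R|=0.00465 <1
  x=-3.319: |R|=1.25148 >1
  x=-3.219: |R|=1.20501 >1
  x=-3.167: |R|=1.18049 >1
So |R|<1 on (-2.8000, 0).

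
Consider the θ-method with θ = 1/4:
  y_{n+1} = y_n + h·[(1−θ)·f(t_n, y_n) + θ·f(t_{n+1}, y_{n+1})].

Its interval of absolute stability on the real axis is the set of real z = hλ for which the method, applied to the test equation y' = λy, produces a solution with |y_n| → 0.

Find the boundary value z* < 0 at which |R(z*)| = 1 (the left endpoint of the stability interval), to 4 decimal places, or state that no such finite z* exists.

Test eqn y'=λy, z=hλ:
  y_{n+1} = y_n + z·[3/4·y_n + 1/4·y_{n+1}] ⇒ (1 − 1/4z)y_{n+1} = (1 + 3/4z)y_n
  Hence R(z) = (1 + 3/4z)/(1 − 1/4z).

Find x<0 with |R(x)|<1.
x=-0.58: |R|=0.4934
R=−1: 1+3/4x = −1+1/4x ⇒ -1/2x=2 ⇒ x=2/(-1/2)=-4.0000
Confirm numerically:
  x=-3.233: |R|=0.78792 <1
  x=-3.004: |R|=0.71559 <1
  x=-2.732: |R|=0.62329 <1
  x=-2.697: |R|=0.61087 <1
  x=-4.205: |R|=1.04997 >1
  x=-4.159: |R|=1.03898 >1
Stable set (-4.0000, 0).

z* = -4.0000.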